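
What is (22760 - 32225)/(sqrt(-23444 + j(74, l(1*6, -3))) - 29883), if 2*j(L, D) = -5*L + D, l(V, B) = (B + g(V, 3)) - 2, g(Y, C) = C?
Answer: 282842595/893017319 + 9465*I*sqrt(23630)/893017319 ≈ 0.31673 + 0.0016293*I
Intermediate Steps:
l(V, B) = 1 + B (l(V, B) = (B + 3) - 2 = (3 + B) - 2 = 1 + B)
j(L, D) = D/2 - 5*L/2 (j(L, D) = (-5*L + D)/2 = (D - 5*L)/2 = D/2 - 5*L/2)
(22760 - 32225)/(sqrt(-23444 + j(74, l(1*6, -3))) - 29883) = (22760 - 32225)/(sqrt(-23444 + ((1 - 3)/2 - 5/2*74)) - 29883) = -9465/(sqrt(-23444 + ((1/2)*(-2) - 185)) - 29883) = -9465/(sqrt(-23444 + (-1 - 185)) - 29883) = -9465/(sqrt(-23444 - 186) - 29883) = -9465/(sqrt(-23630) - 29883) = -9465/(I*sqrt(23630) - 29883) = -9465/(-29883 + I*sqrt(23630))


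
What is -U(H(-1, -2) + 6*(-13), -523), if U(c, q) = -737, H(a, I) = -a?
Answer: 737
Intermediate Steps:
-U(H(-1, -2) + 6*(-13), -523) = -1*(-737) = 737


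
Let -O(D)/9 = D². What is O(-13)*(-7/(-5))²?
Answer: -74529/25 ≈ -2981.2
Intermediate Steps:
O(D) = -9*D²
O(-13)*(-7/(-5))² = (-9*(-13)²)*(-7/(-5))² = (-9*169)*(-7*(-⅕))² = -1521*(7/5)² = -1521*49/25 = -74529/25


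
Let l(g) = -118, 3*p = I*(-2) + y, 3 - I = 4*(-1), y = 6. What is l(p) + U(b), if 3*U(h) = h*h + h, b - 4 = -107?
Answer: 3384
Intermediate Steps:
I = 7 (I = 3 - 4*(-1) = 3 - 1*(-4) = 3 + 4 = 7)
b = -103 (b = 4 - 107 = -103)
p = -8/3 (p = (7*(-2) + 6)/3 = (-14 + 6)/3 = (⅓)*(-8) = -8/3 ≈ -2.6667)
U(h) = h/3 + h²/3 (U(h) = (h*h + h)/3 = (h² + h)/3 = (h + h²)/3 = h/3 + h²/3)
l(p) + U(b) = -118 + (⅓)*(-103)*(1 - 103) = -118 + (⅓)*(-103)*(-102) = -118 + 3502 = 3384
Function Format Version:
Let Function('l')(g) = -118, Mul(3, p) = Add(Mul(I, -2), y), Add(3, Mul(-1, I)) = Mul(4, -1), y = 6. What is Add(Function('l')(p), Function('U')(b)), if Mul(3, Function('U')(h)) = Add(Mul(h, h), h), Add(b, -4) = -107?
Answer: 3384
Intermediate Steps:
I = 7 (I = Add(3, Mul(-1, Mul(4, -1))) = Add(3, Mul(-1, -4)) = Add(3, 4) = 7)
b = -103 (b = Add(4, -107) = -103)
p = Rational(-8, 3) (p = Mul(Rational(1, 3), Add(Mul(7, -2), 6)) = Mul(Rational(1, 3), Add(-14, 6)) = Mul(Rational(1, 3), -8) = Rational(-8, 3) ≈ -2.6667)
Function('U')(h) = Add(Mul(Rational(1, 3), h), Mul(Rational(1, 3), Pow(h, 2))) (Function('U')(h) = Mul(Rational(1, 3), Add(Mul(h, h), h)) = Mul(Rational(1, 3), Add(Pow(h, 2), h)) = Mul(Rational(1, 3), Add(h, Pow(h, 2))) = Add(Mul(Rational(1, 3), h), Mul(Rational(1, 3), Pow(h, 2))))
Add(Function('l')(p), Function('U')(b)) = Add(-118, Mul(Rational(1, 3), -103, Add(1, -103))) = Add(-118, Mul(Rational(1, 3), -103, -102)) = Add(-118, 3502) = 3384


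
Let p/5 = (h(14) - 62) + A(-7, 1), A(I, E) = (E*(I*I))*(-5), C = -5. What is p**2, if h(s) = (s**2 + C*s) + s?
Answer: 697225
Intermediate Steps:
A(I, E) = -5*E*I**2 (A(I, E) = (E*I**2)*(-5) = -5*E*I**2)
h(s) = s**2 - 4*s (h(s) = (s**2 - 5*s) + s = s**2 - 4*s)
p = -835 (p = 5*((14*(-4 + 14) - 62) - 5*1*(-7)**2) = 5*((14*10 - 62) - 5*1*49) = 5*((140 - 62) - 245) = 5*(78 - 245) = 5*(-167) = -835)
p**2 = (-835)**2 = 697225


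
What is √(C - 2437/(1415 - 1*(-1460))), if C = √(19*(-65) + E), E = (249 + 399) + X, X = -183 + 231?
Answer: √(-280255 + 2314375*I*√11)/575 ≈ 3.3455 + 3.4698*I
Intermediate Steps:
X = 48
E = 696 (E = (249 + 399) + 48 = 648 + 48 = 696)
C = 7*I*√11 (C = √(19*(-65) + 696) = √(-1235 + 696) = √(-539) = 7*I*√11 ≈ 23.216*I)
√(C - 2437/(1415 - 1*(-1460))) = √(7*I*√11 - 2437/(1415 - 1*(-1460))) = √(7*I*√11 - 2437/(1415 + 1460)) = √(7*I*√11 - 2437/2875) = √(-2437/2875 + 7*I*√11)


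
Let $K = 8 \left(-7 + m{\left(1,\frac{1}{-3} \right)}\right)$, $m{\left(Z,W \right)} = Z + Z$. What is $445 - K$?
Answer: $485$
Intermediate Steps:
$m{\left(Z,W \right)} = 2 Z$
$K = -40$ ($K = 8 \left(-7 + 2 \cdot 1\right) = 8 \left(-7 + 2\right) = 8 \left(-5\right) = -40$)
$445 - K = 445 - -40 = 445 + 40 = 485$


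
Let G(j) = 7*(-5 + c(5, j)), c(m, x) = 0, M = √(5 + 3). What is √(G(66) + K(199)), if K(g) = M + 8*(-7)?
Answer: √(-91 + 2*√2) ≈ 9.39*I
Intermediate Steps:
M = 2*√2 (M = √8 = 2*√2 ≈ 2.8284)
K(g) = -56 + 2*√2 (K(g) = 2*√2 + 8*(-7) = 2*√2 - 56 = -56 + 2*√2)
G(j) = -35 (G(j) = 7*(-5 + 0) = 7*(-5) = -35)
√(G(66) + K(199)) = √(-35 + (-56 + 2*√2)) = √(-91 + 2*√2)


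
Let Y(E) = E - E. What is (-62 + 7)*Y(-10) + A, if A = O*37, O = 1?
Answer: 37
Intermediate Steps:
Y(E) = 0
A = 37 (A = 1*37 = 37)
(-62 + 7)*Y(-10) + A = (-62 + 7)*0 + 37 = -55*0 + 37 = 0 + 37 = 37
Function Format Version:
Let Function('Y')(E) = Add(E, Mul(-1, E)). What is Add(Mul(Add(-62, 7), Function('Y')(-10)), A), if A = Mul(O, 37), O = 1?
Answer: 37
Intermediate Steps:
Function('Y')(E) = 0
A = 37 (A = Mul(1, 37) = 37)
Add(Mul(Add(-62, 7), Function('Y')(-10)), A) = Add(Mul(Add(-62, 7), 0), 37) = Add(Mul(-55, 0), 37) = Add(0, 37) = 37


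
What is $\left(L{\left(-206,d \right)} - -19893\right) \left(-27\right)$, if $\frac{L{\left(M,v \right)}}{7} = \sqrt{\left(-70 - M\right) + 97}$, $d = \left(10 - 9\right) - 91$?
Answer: $-537111 - 189 \sqrt{233} \approx -5.4 \cdot 10^{5}$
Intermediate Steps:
$d = -90$ ($d = 1 - 91 = -90$)
$L{\left(M,v \right)} = 7 \sqrt{27 - M}$ ($L{\left(M,v \right)} = 7 \sqrt{\left(-70 - M\right) + 97} = 7 \sqrt{27 - M}$)
$\left(L{\left(-206,d \right)} - -19893\right) \left(-27\right) = \left(7 \sqrt{27 - -206} - -19893\right) \left(-27\right) = \left(7 \sqrt{27 + 206} + 19893\right) \left(-27\right) = \left(7 \sqrt{233} + 19893\right) \left(-27\right) = \left(19893 + 7 \sqrt{233}\right) \left(-27\right) = -537111 - 189 \sqrt{233}$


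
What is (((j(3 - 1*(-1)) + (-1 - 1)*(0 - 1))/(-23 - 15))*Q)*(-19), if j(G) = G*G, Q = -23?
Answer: -207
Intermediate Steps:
j(G) = G**2
(((j(3 - 1*(-1)) + (-1 - 1)*(0 - 1))/(-23 - 15))*Q)*(-19) = ((((3 - 1*(-1))**2 + (-1 - 1)*(0 - 1))/(-23 - 15))*(-23))*(-19) = ((((3 + 1)**2 - 2*(-1))/(-38))*(-23))*(-19) = (((4**2 + 2)*(-1/38))*(-23))*(-19) = (((16 + 2)*(-1/38))*(-23))*(-19) = ((18*(-1/38))*(-23))*(-19) = -9/19*(-23)*(-19) = (207/19)*(-19) = -207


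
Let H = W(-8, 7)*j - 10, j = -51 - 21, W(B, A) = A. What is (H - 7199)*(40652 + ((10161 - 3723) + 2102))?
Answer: -379417896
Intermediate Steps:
j = -72
H = -514 (H = 7*(-72) - 10 = -504 - 10 = -514)
(H - 7199)*(40652 + ((10161 - 3723) + 2102)) = (-514 - 7199)*(40652 + ((10161 - 3723) + 2102)) = -7713*(40652 + (6438 + 2102)) = -7713*(40652 + 8540) = -7713*49192 = -379417896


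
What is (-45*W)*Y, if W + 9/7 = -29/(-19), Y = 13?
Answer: -18720/133 ≈ -140.75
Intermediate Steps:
W = 32/133 (W = -9/7 - 29/(-19) = -9/7 - 29*(-1/19) = -9/7 + 29/19 = 32/133 ≈ 0.24060)
(-45*W)*Y = -45*32/133*13 = -1440/133*13 = -18720/133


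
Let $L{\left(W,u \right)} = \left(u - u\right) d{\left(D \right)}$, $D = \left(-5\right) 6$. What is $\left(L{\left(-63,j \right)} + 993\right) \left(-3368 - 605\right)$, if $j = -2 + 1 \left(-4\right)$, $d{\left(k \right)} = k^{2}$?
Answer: $-3945189$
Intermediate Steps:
$D = -30$
$j = -6$ ($j = -2 - 4 = -6$)
$L{\left(W,u \right)} = 0$ ($L{\left(W,u \right)} = \left(u - u\right) \left(-30\right)^{2} = 0 \cdot 900 = 0$)
$\left(L{\left(-63,j \right)} + 993\right) \left(-3368 - 605\right) = \left(0 + 993\right) \left(-3368 - 605\right) = 993 \left(-3973\right) = -3945189$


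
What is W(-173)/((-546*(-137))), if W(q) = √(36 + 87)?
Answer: √123/74802 ≈ 0.00014827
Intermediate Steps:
W(q) = √123
W(-173)/((-546*(-137))) = √123/((-546*(-137))) = √123/74802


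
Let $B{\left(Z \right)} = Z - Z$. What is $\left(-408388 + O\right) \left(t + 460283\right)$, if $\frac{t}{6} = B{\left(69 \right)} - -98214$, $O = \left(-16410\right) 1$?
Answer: $-445853962466$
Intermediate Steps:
$O = -16410$
$B{\left(Z \right)} = 0$
$t = 589284$ ($t = 6 \left(0 - -98214\right) = 6 \left(0 + 98214\right) = 6 \cdot 98214 = 589284$)
$\left(-408388 + O\right) \left(t + 460283\right) = \left(-408388 - 16410\right) \left(589284 + 460283\right) = \left(-424798\right) 1049567 = -445853962466$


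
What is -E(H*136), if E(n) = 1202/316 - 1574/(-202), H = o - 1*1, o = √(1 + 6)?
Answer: -185047/15958 ≈ -11.596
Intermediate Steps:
o = √7 ≈ 2.6458
H = -1 + √7 (H = √7 - 1*1 = √7 - 1 = -1 + √7 ≈ 1.6458)
E(n) = 185047/15958 (E(n) = 1202*(1/316) - 1574*(-1/202) = 601/158 + 787/101 = 185047/15958)
-E(H*136) = -1*185047/15958 = -185047/15958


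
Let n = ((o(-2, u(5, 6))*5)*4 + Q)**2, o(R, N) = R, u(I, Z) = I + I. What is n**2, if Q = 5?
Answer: 1500625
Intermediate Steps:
u(I, Z) = 2*I
n = 1225 (n = (-2*5*4 + 5)**2 = (-10*4 + 5)**2 = (-40 + 5)**2 = (-35)**2 = 1225)
n**2 = 1225**2 = 1500625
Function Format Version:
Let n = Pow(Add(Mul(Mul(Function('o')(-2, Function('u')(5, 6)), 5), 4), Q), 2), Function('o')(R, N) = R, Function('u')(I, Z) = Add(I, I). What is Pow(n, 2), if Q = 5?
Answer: 1500625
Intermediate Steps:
Function('u')(I, Z) = Mul(2, I)
n = 1225 (n = Pow(Add(Mul(Mul(-2, 5), 4), 5), 2) = Pow(Add(Mul(-10, 4), 5), 2) = Pow(Add(-40, 5), 2) = Pow(-35, 2) = 1225)
Pow(n, 2) = Pow(1225, 2) = 1500625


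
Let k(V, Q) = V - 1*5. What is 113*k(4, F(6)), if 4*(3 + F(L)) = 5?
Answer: -113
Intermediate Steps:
F(L) = -7/4 (F(L) = -3 + (1/4)*5 = -3 + 5/4 = -7/4)
k(V, Q) = -5 + V (k(V, Q) = V - 5 = -5 + V)
113*k(4, F(6)) = 113*(-5 + 4) = 113*(-1) = -113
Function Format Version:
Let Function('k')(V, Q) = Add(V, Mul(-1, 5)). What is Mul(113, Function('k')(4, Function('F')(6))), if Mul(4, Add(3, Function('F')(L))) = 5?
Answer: -113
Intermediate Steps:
Function('F')(L) = Rational(-7, 4) (Function('F')(L) = Add(-3, Mul(Rational(1, 4), 5)) = Add(-3, Rational(5, 4)) = Rational(-7, 4))
Function('k')(V, Q) = Add(-5, V) (Function('k')(V, Q) = Add(V, -5) = Add(-5, V))
Mul(113, Function('k')(4, Function('F')(6))) = Mul(113, Add(-5, 4)) = Mul(113, -1) = -113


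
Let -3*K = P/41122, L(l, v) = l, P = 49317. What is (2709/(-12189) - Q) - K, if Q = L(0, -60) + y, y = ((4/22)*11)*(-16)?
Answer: 5376176443/167078686 ≈ 32.177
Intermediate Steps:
y = -32 (y = ((4*(1/22))*11)*(-16) = ((2/11)*11)*(-16) = 2*(-16) = -32)
Q = -32 (Q = 0 - 32 = -32)
K = -16439/41122 ≈ -0.39976
(2709/(-12189) - Q) - K = (2709/(-12189) - 1*(-32)) - 1*(-16439/41122) = (2709*(-1/12189) + 32) + 16439/41122 = (-903/4063 + 32) + 16439/41122 = 129113/4063 + 16439/41122 = 5376176443/167078686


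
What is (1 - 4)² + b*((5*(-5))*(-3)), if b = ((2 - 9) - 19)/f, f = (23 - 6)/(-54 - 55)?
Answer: 212703/17 ≈ 12512.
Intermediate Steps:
f = -17/109 (f = 17/(-109) = 17*(-1/109) = -17/109 ≈ -0.15596)
b = 2834/17 (b = ((2 - 9) - 19)/(-17/109) = (-7 - 19)*(-109/17) = -26*(-109/17) = 2834/17 ≈ 166.71)
(1 - 4)² + b*((5*(-5))*(-3)) = (1 - 4)² + 2834*((5*(-5))*(-3))/17 = (-3)² + 2834*(-25*(-3))/17 = 9 + (2834/17)*75 = 9 + 212550/17 = 212703/17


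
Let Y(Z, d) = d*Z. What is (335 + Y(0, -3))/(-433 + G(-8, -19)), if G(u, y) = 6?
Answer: -335/427 ≈ -0.78454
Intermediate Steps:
Y(Z, d) = Z*d
(335 + Y(0, -3))/(-433 + G(-8, -19)) = (335 + 0*(-3))/(-433 + 6) = (335 + 0)/(-427) = 335*(-1/427) = -335/427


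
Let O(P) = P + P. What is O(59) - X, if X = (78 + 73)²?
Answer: -22683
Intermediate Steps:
O(P) = 2*P
X = 22801 (X = 151² = 22801)
O(59) - X = 2*59 - 1*22801 = 118 - 22801 = -22683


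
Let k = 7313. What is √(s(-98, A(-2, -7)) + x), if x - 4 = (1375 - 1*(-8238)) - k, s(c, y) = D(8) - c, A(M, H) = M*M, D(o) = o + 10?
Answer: 22*√5 ≈ 49.193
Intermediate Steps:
D(o) = 10 + o
A(M, H) = M²
s(c, y) = 18 - c (s(c, y) = (10 + 8) - c = 18 - c)
x = 2304 (x = 4 + ((1375 - 1*(-8238)) - 1*7313) = 4 + ((1375 + 8238) - 7313) = 4 + (9613 - 7313) = 4 + 2300 = 2304)
√(s(-98, A(-2, -7)) + x) = √((18 - 1*(-98)) + 2304) = √((18 + 98) + 2304) = √(116 + 2304) = √2420 = 22*√5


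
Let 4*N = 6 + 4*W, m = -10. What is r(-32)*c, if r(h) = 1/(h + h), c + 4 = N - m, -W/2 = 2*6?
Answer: 33/128 ≈ 0.25781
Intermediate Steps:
W = -24 (W = -4*6 = -2*12 = -24)
N = -45/2 (N = (6 + 4*(-24))/4 = (6 - 96)/4 = (1/4)*(-90) = -45/2 ≈ -22.500)
c = -33/2 (c = -4 + (-45/2 - 1*(-10)) = -4 + (-45/2 + 10) = -4 - 25/2 = -33/2 ≈ -16.500)
r(h) = 1/(2*h)
r(-32)*c = ((1/2)/(-32))*(-33/2) = ((1/2)*(-1/32))*(-33/2) = -1/64*(-33/2) = 33/128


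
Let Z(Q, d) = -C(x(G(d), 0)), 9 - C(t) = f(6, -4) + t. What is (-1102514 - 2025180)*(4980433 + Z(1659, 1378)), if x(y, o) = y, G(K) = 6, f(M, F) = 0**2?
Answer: -15577261028420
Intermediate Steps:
f(M, F) = 0
C(t) = 9 - t (C(t) = 9 - (0 + t) = 9 - t)
Z(Q, d) = -3 (Z(Q, d) = -(9 - 1*6) = -(9 - 6) = -1*3 = -3)
(-1102514 - 2025180)*(4980433 + Z(1659, 1378)) = (-1102514 - 2025180)*(4980433 - 3) = -3127694*4980430 = -15577261028420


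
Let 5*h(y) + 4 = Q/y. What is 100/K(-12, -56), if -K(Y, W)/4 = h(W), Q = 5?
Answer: 7000/229 ≈ 30.568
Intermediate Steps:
h(y) = -⅘ + 1/y (h(y) = -⅘ + (5/y)/5 = -⅘ + 1/y)
K(Y, W) = 16/5 - 4/W (K(Y, W) = -4*(-⅘ + 1/W) = 16/5 - 4/W)
100/K(-12, -56) = 100/(16/5 - 4/(-56)) = 100/(16/5 - 4*(-1/56)) = 100/(16/5 + 1/14) = 100/(229/70) = 100*(70/229) = 7000/229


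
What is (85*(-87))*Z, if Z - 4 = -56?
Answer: 384540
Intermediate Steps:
Z = -52 (Z = 4 - 56 = -52)
(85*(-87))*Z = (85*(-87))*(-52) = -7395*(-52) = 384540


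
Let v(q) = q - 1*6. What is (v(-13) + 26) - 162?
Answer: -155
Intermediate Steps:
v(q) = -6 + q (v(q) = q - 6 = -6 + q)
(v(-13) + 26) - 162 = ((-6 - 13) + 26) - 162 = (-19 + 26) - 162 = 7 - 162 = -155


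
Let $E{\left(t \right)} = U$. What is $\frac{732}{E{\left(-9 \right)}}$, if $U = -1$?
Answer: $-732$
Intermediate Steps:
$E{\left(t \right)} = -1$
$\frac{732}{E{\left(-9 \right)}} = \frac{732}{-1} = 732 \left(-1\right) = -732$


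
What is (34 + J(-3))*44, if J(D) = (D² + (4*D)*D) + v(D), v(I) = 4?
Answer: 3652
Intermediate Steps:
J(D) = 4 + 5*D² (J(D) = (D² + (4*D)*D) + 4 = (D² + 4*D²) + 4 = 5*D² + 4 = 4 + 5*D²)
(34 + J(-3))*44 = (34 + (4 + 5*(-3)²))*44 = (34 + (4 + 5*9))*44 = (34 + (4 + 45))*44 = (34 + 49)*44 = 83*44 = 3652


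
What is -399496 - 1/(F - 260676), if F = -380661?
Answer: -256211566151/641337 ≈ -3.9950e+5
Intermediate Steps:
-399496 - 1/(F - 260676) = -399496 - 1/(-380661 - 260676) = -399496 - 1/(-641337) = -399496 - 1*(-1/641337) = -399496 + 1/641337 = -256211566151/641337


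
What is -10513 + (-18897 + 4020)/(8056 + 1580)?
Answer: -33772715/3212 ≈ -10515.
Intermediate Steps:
-10513 + (-18897 + 4020)/(8056 + 1580) = -10513 - 14877/9636 = -10513 - 14877*1/9636 = -10513 - 4959/3212 = -33772715/3212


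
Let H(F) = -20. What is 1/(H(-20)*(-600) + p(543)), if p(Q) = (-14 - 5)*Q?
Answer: 1/1683 ≈ 0.00059418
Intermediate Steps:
p(Q) = -19*Q
1/(H(-20)*(-600) + p(543)) = 1/(-20*(-600) - 19*543) = 1/(12000 - 10317) = 1/1683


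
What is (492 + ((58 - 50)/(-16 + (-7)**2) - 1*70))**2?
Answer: 194156356/1089 ≈ 1.7829e+5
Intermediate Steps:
(492 + ((58 - 50)/(-16 + (-7)**2) - 1*70))**2 = (492 + (8/(-16 + 49) - 70))**2 = (492 + (8/33 - 70))**2 = (492 - 2302/33)**2 = (13934/33)**2 = 194156356/1089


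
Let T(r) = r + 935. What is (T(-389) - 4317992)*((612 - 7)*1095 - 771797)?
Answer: 471991831612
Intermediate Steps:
T(r) = 935 + r
(T(-389) - 4317992)*((612 - 7)*1095 - 771797) = ((935 - 389) - 4317992)*((612 - 7)*1095 - 771797) = (546 - 4317992)*(605*1095 - 771797) = -4317446*(662475 - 771797) = -4317446*(-109322) = 471991831612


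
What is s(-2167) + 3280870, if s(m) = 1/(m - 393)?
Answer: 8399027199/2560 ≈ 3.2809e+6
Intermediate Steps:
s(m) = 1/(-393 + m)
s(-2167) + 3280870 = 1/(-393 - 2167) + 3280870 = 1/(-2560) + 3280870 = -1/2560 + 3280870 = 8399027199/2560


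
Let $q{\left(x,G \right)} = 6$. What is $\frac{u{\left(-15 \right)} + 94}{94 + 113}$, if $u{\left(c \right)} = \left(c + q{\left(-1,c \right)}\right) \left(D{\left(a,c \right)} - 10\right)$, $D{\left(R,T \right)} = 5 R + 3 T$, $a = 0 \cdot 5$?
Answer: $\frac{589}{207} \approx 2.8454$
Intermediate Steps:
$a = 0$
$D{\left(R,T \right)} = 3 T + 5 R$
$u{\left(c \right)} = \left(-10 + 3 c\right) \left(6 + c\right)$ ($u{\left(c \right)} = \left(c + 6\right) \left(\left(3 c + 5 \cdot 0\right) - 10\right) = \left(6 + c\right) \left(\left(3 c + 0\right) - 10\right) = \left(6 + c\right) \left(3 c - 10\right) = \left(6 + c\right) \left(-10 + 3 c\right) = \left(-10 + 3 c\right) \left(6 + c\right)$)
$\frac{u{\left(-15 \right)} + 94}{94 + 113} = \frac{\left(-60 + 3 \left(-15\right)^{2} + 8 \left(-15\right)\right) + 94}{94 + 113} = \frac{\left(-60 + 3 \cdot 225 - 120\right) + 94}{207} = \left(\left(-60 + 675 - 120\right) + 94\right) \frac{1}{207} = \left(495 + 94\right) \frac{1}{207} = 589 \cdot \frac{1}{207} = \frac{589}{207}$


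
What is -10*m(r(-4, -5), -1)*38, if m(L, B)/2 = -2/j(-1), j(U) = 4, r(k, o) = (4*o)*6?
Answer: 380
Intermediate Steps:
r(k, o) = 24*o
m(L, B) = -1 (m(L, B) = 2*(-2/4) = 2*(-2*¼) = 2*(-½) = -1)
-10*m(r(-4, -5), -1)*38 = -10*(-1)*38 = 10*38 = 380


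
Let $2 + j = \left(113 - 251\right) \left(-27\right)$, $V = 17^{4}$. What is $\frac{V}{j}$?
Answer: $\frac{83521}{3724} \approx 22.428$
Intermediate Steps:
$V = 83521$
$j = 3724$ ($j = -2 + \left(113 - 251\right) \left(-27\right) = -2 - -3726 = -2 + 3726 = 3724$)
$\frac{V}{j} = \frac{83521}{3724}$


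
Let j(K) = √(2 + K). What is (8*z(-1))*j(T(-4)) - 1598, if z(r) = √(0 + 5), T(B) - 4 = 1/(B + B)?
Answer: -1598 + 2*√470 ≈ -1554.6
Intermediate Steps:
T(B) = 4 + 1/(2*B) (T(B) = 4 + 1/(B + B) = 4 + 1/(2*B))
z(r) = √5
(8*z(-1))*j(T(-4)) - 1598 = (8*√5)*√(2 + (4 + (½)/(-4))) - 1598 = (8*√5)*√(2 + (4 + (½)*(-¼))) - 1598 = (8*√5)*√(2 + (4 - ⅛)) - 1598 = (8*√5)*√(2 + 31/8) - 1598 = (8*√5)*√(47/8) - 1598 = (8*√5)*(√94/4) - 1598 = 2*√470 - 1598 = -1598 + 2*√470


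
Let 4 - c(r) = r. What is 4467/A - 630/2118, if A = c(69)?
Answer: -1583676/22945 ≈ -69.021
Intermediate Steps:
c(r) = 4 - r
A = -65 (A = 4 - 1*69 = 4 - 69 = -65)
4467/A - 630/2118 = 4467/(-65) - 630/2118 = 4467*(-1/65) - 630*1/2118 = -4467/65 - 105/353 = -1583676/22945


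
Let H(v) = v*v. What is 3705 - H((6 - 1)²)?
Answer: 3080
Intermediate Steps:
H(v) = v²
3705 - H((6 - 1)²) = 3705 - ((6 - 1)²)² = 3705 - (5²)² = 3705 - 1*25² = 3705 - 1*625 = 3705 - 625 = 3080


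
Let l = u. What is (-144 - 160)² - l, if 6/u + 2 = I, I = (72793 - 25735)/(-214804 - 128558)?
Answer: 11302542914/122297 ≈ 92419.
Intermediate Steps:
I = -7843/57227 (I = 47058/(-343362) = 47058*(-1/343362) = -7843/57227 ≈ -0.13705)
u = -343362/122297 (u = 6/(-2 - 7843/57227) = 6/(-122297/57227) = 6*(-57227/122297) = -343362/122297 ≈ -2.8076)
l = -343362/122297 ≈ -2.8076
(-144 - 160)² - l = (-144 - 160)² - 1*(-343362/122297) = (-304)² + 343362/122297 = 92416 + 343362/122297 = 11302542914/122297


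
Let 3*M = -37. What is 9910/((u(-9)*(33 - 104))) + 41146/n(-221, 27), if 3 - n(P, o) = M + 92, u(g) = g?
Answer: -38298791/73485 ≈ -521.18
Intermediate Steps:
M = -37/3 (M = (⅓)*(-37) = -37/3 ≈ -12.333)
n(P, o) = -230/3 (n(P, o) = 3 - (-37/3 + 92) = 3 - 1*239/3 = 3 - 239/3 = -230/3)
9910/((u(-9)*(33 - 104))) + 41146/n(-221, 27) = 9910/((-9*(33 - 104))) + 41146/(-230/3) = 9910/((-9*(-71))) + 41146*(-3/230) = 9910/639 - 61719/115 = -38298791/73485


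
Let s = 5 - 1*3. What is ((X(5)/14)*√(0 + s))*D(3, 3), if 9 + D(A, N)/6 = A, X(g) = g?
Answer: -90*√2/7 ≈ -18.183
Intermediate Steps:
D(A, N) = -54 + 6*A
s = 2 (s = 5 - 3 = 2)
((X(5)/14)*√(0 + s))*D(3, 3) = ((5/14)*√(0 + 2))*(-54 + 6*3) = ((5*(1/14))*√2)*(-54 + 18) = (5*√2/14)*(-36) = -90*√2/7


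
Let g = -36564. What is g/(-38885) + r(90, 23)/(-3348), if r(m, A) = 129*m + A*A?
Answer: -31782613/11835180 ≈ -2.6854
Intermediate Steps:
r(m, A) = A² + 129*m (r(m, A) = 129*m + A² = A² + 129*m)
g/(-38885) + r(90, 23)/(-3348) = -36564/(-38885) + (23² + 129*90)/(-3348) = -36564*(-1/38885) + (529 + 11610)*(-1/3348) = 3324/3535 + 12139*(-1/3348) = 3324/3535 - 12139/3348 = -31782613/11835180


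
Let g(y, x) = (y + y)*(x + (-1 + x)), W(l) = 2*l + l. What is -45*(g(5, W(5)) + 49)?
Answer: -15255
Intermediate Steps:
W(l) = 3*l
g(y, x) = 2*y*(-1 + 2*x) (g(y, x) = (2*y)*(-1 + 2*x) = 2*y*(-1 + 2*x))
-45*(g(5, W(5)) + 49) = -45*(2*5*(-1 + 2*(3*5)) + 49) = -45*(2*5*(-1 + 2*15) + 49) = -45*(2*5*(-1 + 30) + 49) = -45*(2*5*29 + 49) = -45*(290 + 49) = -45*339 = -15255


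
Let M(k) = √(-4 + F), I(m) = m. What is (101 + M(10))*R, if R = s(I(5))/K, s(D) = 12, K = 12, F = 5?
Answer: 102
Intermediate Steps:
R = 1 (R = 12/12 = 12*(1/12) = 1)
M(k) = 1 (M(k) = √(-4 + 5) = √1 = 1)
(101 + M(10))*R = (101 + 1)*1 = 102*1 = 102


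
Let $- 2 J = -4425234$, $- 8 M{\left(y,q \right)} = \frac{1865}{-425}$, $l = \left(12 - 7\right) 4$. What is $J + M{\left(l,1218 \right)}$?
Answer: $\frac{1504579933}{680} \approx 2.2126 \cdot 10^{6}$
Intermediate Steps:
$l = 20$ ($l = 5 \cdot 4 = 20$)
$M{\left(y,q \right)} = \frac{373}{680}$ ($M{\left(y,q \right)} = - \frac{1865 \frac{1}{-425}}{8} = - \frac{1865 \left(- \frac{1}{425}\right)}{8} = \left(- \frac{1}{8}\right) \left(- \frac{373}{85}\right) = \frac{373}{680}$)
$J = 2212617$ ($J = \left(- \frac{1}{2}\right) \left(-4425234\right) = 2212617$)
$J + M{\left(l,1218 \right)} = 2212617 + \frac{373}{680} = \frac{1504579933}{680}$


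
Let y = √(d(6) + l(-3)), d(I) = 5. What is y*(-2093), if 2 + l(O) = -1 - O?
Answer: -2093*√5 ≈ -4680.1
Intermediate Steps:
l(O) = -3 - O (l(O) = -2 + (-1 - O) = -3 - O)
y = √5 (y = √(5 + (-3 - 1*(-3))) = √(5 + (-3 + 3)) = √(5 + 0) = √5 ≈ 2.2361)
y*(-2093) = √5*(-2093) = -2093*√5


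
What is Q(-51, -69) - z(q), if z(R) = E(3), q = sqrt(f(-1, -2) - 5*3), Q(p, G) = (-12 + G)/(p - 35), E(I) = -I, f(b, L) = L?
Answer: 339/86 ≈ 3.9419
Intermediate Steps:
Q(p, G) = (-12 + G)/(-35 + p)
q = I*sqrt(17) (q = sqrt(-2 - 5*3) = sqrt(-2 - 15) = sqrt(-17) = I*sqrt(17) ≈ 4.1231*I)
z(R) = -3 (z(R) = -1*3 = -3)
Q(-51, -69) - z(q) = (-12 - 69)/(-35 - 51) - 1*(-3) = -81/(-86) + 3 = -1/86*(-81) + 3 = 81/86 + 3 = 339/86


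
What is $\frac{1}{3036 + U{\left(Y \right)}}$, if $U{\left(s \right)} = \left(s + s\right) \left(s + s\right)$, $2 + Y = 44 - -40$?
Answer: $\frac{1}{29932} \approx 3.3409 \cdot 10^{-5}$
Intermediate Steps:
$Y = 82$ ($Y = -2 + \left(44 - -40\right) = -2 + \left(44 + 40\right) = -2 + 84 = 82$)
$U{\left(s \right)} = 4 s^{2}$ ($U{\left(s \right)} = 2 s 2 s = 4 s^{2}$)
$\frac{1}{3036 + U{\left(Y \right)}} = \frac{1}{3036 + 4 \cdot 82^{2}} = \frac{1}{3036 + 4 \cdot 6724} = \frac{1}{3036 + 26896} = \frac{1}{29932}$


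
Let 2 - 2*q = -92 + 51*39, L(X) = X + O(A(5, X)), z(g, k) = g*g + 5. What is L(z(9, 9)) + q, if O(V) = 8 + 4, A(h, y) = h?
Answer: -1699/2 ≈ -849.50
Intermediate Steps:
z(g, k) = 5 + g² (z(g, k) = g² + 5 = 5 + g²)
O(V) = 12
L(X) = 12 + X (L(X) = X + 12 = 12 + X)
q = -1895/2 (q = 1 - (-92 + 51*39)/2 = 1 - (-92 + 1989)/2 = 1 - ½*1897 = 1 - 1897/2 = -1895/2 ≈ -947.50)
L(z(9, 9)) + q = (12 + (5 + 9²)) - 1895/2 = (12 + (5 + 81)) - 1895/2 = (12 + 86) - 1895/2 = 98 - 1895/2 = -1699/2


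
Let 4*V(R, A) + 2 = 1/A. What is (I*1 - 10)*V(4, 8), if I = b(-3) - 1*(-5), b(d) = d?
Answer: 15/4 ≈ 3.7500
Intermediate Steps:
V(R, A) = -½ + 1/(4*A)
I = 2 (I = -3 - 1*(-5) = -3 + 5 = 2)
(I*1 - 10)*V(4, 8) = (2*1 - 10)*((¼)*(1 - 2*8)/8) = (2 - 10)*((¼)*(⅛)*(1 - 16)) = -2*(-15)/8 = -8*(-15/32) = 15/4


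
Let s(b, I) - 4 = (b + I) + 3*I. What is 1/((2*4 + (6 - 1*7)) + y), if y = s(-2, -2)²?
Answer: 1/43 ≈ 0.023256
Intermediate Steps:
s(b, I) = 4 + b + 4*I (s(b, I) = 4 + ((b + I) + 3*I) = 4 + ((I + b) + 3*I) = 4 + (b + 4*I) = 4 + b + 4*I)
y = 36 (y = (4 - 2 + 4*(-2))² = (4 - 2 - 8)² = (-6)² = 36)
1/((2*4 + (6 - 1*7)) + y) = 1/((2*4 + (6 - 1*7)) + 36) = 1/((8 + (6 - 7)) + 36) = 1/((8 - 1) + 36) = 1/(7 + 36) = 1/43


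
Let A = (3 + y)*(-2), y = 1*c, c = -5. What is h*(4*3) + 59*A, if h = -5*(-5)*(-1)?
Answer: -64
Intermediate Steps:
y = -5 (y = 1*(-5) = -5)
h = -25 (h = 25*(-1) = -25)
A = 4 (A = (3 - 5)*(-2) = -2*(-2) = 4)
h*(4*3) + 59*A = -100*3 + 59*4 = -25*12 + 236 = -300 + 236 = -64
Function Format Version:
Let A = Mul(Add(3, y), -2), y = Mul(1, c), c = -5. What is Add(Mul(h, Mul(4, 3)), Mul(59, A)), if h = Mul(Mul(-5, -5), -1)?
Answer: -64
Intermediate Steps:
y = -5 (y = Mul(1, -5) = -5)
h = -25 (h = Mul(25, -1) = -25)
A = 4 (A = Mul(Add(3, -5), -2) = Mul(-2, -2) = 4)
Add(Mul(h, Mul(4, 3)), Mul(59, A)) = Add(Mul(-25, Mul(4, 3)), Mul(59, 4)) = Add(Mul(-25, 12), 236) = Add(-300, 236) = -64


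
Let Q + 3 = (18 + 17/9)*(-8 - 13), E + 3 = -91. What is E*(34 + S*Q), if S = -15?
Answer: -596336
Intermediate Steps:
E = -94 (E = -3 - 91 = -94)
Q = -1262/3 (Q = -3 + (18 + 17/9)*(-8 - 13) = -3 + (18 + 17*(⅑))*(-21) = -3 + (18 + 17/9)*(-21) = -3 + (179/9)*(-21) = -3 - 1253/3 = -1262/3 ≈ -420.67)
E*(34 + S*Q) = -94*(34 - 15*(-1262/3)) = -94*(34 + 6310) = -94*6344 = -596336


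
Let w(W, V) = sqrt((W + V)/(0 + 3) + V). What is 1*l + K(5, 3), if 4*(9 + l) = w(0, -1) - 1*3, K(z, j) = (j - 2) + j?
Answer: -23/4 + I*sqrt(3)/6 ≈ -5.75 + 0.28868*I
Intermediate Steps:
w(W, V) = sqrt(W/3 + 4*V/3) (w(W, V) = sqrt((V + W)/3 + V) = sqrt((V + W)*(1/3) + V) = sqrt((V/3 + W/3) + V) = sqrt(W/3 + 4*V/3))
K(z, j) = -2 + 2*j (K(z, j) = (-2 + j) + j = -2 + 2*j)
l = -39/4 + I*sqrt(3)/6 (l = -9 + (sqrt(3*0 + 12*(-1))/3 - 1*3)/4 = -9 + (sqrt(0 - 12)/3 - 3)/4 = -9 + (sqrt(-12)/3 - 3)/4 = -9 + ((2*I*sqrt(3))/3 - 3)/4 = -9 + (2*I*sqrt(3)/3 - 3)/4 = -9 + (-3 + 2*I*sqrt(3)/3)/4 = -9 + (-3/4 + I*sqrt(3)/6) = -39/4 + I*sqrt(3)/6 ≈ -9.75 + 0.28868*I)
1*l + K(5, 3) = 1*(-39/4 + I*sqrt(3)/6) + (-2 + 2*3) = (-39/4 + I*sqrt(3)/6) + (-2 + 6) = (-39/4 + I*sqrt(3)/6) + 4 = -23/4 + I*sqrt(3)/6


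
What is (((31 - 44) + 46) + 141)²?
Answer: 30276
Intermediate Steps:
(((31 - 44) + 46) + 141)² = ((-13 + 46) + 141)² = (33 + 141)² = 174² = 30276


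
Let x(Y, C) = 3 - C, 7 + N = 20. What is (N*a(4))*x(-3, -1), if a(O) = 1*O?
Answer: 208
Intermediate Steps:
N = 13 (N = -7 + 20 = 13)
a(O) = O
(N*a(4))*x(-3, -1) = (13*4)*(3 - 1*(-1)) = 52*(3 + 1) = 52*4 = 208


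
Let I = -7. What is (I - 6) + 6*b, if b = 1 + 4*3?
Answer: 65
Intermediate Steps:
b = 13 (b = 1 + 12 = 13)
(I - 6) + 6*b = (-7 - 6) + 6*13 = -13 + 78 = 65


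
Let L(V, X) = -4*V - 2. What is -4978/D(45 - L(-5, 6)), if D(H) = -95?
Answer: 262/5 ≈ 52.400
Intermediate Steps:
L(V, X) = -2 - 4*V
-4978/D(45 - L(-5, 6)) = -4978/(-95) = -4978*(-1/95) = 262/5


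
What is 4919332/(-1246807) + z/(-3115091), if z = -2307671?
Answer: -541171586205/168865968019 ≈ -3.2047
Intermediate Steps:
4919332/(-1246807) + z/(-3115091) = 4919332/(-1246807) - 2307671/(-3115091) = 4919332*(-1/1246807) - 2307671*(-1/3115091) = -213884/54209 + 2307671/3115091 = -541171586205/168865968019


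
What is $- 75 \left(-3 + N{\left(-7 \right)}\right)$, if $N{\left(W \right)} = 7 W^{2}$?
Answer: $-25500$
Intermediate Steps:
$- 75 \left(-3 + N{\left(-7 \right)}\right) = - 75 \left(-3 + 7 \left(-7\right)^{2}\right) = - 75 \left(-3 + 7 \cdot 49\right) = - 75 \left(-3 + 343\right) = \left(-75\right) 340 = -25500$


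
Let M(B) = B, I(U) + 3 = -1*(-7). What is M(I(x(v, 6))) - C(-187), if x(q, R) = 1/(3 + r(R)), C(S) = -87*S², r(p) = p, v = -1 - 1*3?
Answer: 3042307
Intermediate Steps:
v = -4 (v = -1 - 3 = -4)
x(q, R) = 1/(3 + R)
I(U) = 4 (I(U) = -3 - 1*(-7) = -3 + 7 = 4)
M(I(x(v, 6))) - C(-187) = 4 - (-87)*(-187)² = 4 - (-87)*34969 = 4 - 1*(-3042303) = 4 + 3042303 = 3042307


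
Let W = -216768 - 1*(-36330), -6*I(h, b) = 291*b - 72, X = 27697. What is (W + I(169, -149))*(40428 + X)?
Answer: -23598431875/2 ≈ -1.1799e+10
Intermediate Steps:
I(h, b) = 12 - 97*b/2 (I(h, b) = -(291*b - 72)/6 = -(-72 + 291*b)/6 = 12 - 97*b/2)
W = -180438 (W = -216768 + 36330 = -180438)
(W + I(169, -149))*(40428 + X) = (-180438 + (12 - 97/2*(-149)))*(40428 + 27697) = (-180438 + (12 + 14453/2))*68125 = (-180438 + 14477/2)*68125 = -346399/2*68125 = -23598431875/2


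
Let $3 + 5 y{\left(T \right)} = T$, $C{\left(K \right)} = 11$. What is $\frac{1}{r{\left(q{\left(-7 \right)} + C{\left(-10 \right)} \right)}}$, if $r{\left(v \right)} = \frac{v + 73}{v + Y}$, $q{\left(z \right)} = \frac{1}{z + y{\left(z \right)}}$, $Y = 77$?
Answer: $\frac{791}{755} \approx 1.0477$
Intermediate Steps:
$y{\left(T \right)} = - \frac{3}{5} + \frac{T}{5}$
$q{\left(z \right)} = \frac{1}{- \frac{3}{5} + \frac{6 z}{5}}$ ($q{\left(z \right)} = \frac{1}{z + \left(- \frac{3}{5} + \frac{z}{5}\right)} = \frac{1}{- \frac{3}{5} + \frac{6 z}{5}}$)
$r{\left(v \right)} = \frac{73 + v}{77 + v}$ ($r{\left(v \right)} = \frac{v + 73}{v + 77} = \frac{73 + v}{77 + v}$)
$\frac{1}{r{\left(q{\left(-7 \right)} + C{\left(-10 \right)} \right)}} = \frac{1}{\frac{1}{77 + \left(\frac{5}{3 \left(-1 + 2 \left(-7\right)\right)} + 11\right)} \left(73 + \left(\frac{5}{3 \left(-1 + 2 \left(-7\right)\right)} + 11\right)\right)} = \frac{1}{\frac{1}{77 + \left(\frac{5}{3 \left(-1 - 14\right)} + 11\right)} \left(73 + \left(\frac{5}{3 \left(-1 - 14\right)} + 11\right)\right)} = \frac{1}{\frac{1}{77 + \left(\frac{5}{3 \left(-15\right)} + 11\right)} \left(73 + \left(\frac{5}{3 \left(-15\right)} + 11\right)\right)} = \frac{1}{\frac{1}{77 + \left(\frac{5}{3} \left(- \frac{1}{15}\right) + 11\right)} \left(73 + \left(\frac{5}{3} \left(- \frac{1}{15}\right) + 11\right)\right)} = \frac{1}{\frac{1}{77 + \left(- \frac{1}{9} + 11\right)} \left(73 + \left(- \frac{1}{9} + 11\right)\right)} = \frac{1}{\frac{1}{77 + \frac{98}{9}} \left(73 + \frac{98}{9}\right)} = \frac{1}{\frac{1}{\frac{791}{9}} \cdot \frac{755}{9}} = \frac{1}{\frac{9}{791} \cdot \frac{755}{9}} = \frac{1}{\frac{755}{791}} = \frac{791}{755}$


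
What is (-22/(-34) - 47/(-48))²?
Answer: 1760929/665856 ≈ 2.6446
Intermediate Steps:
(-22/(-34) - 47/(-48))² = (-22*(-1/34) - 47*(-1/48))² = (11/17 + 47/48)² = (1327/816)² = 1760929/665856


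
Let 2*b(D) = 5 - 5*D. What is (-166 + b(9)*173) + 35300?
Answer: 31674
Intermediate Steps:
b(D) = 5/2 - 5*D/2 (b(D) = (5 - 5*D)/2 = 5/2 - 5*D/2)
(-166 + b(9)*173) + 35300 = (-166 + (5/2 - 5/2*9)*173) + 35300 = (-166 + (5/2 - 45/2)*173) + 35300 = (-166 - 20*173) + 35300 = (-166 - 3460) + 35300 = -3626 + 35300 = 31674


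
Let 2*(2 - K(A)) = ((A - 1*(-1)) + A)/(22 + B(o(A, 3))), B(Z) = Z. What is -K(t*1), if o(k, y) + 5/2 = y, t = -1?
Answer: -91/45 ≈ -2.0222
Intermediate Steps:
o(k, y) = -5/2 + y
K(A) = 89/45 - 2*A/45 (K(A) = 2 - ((A - 1*(-1)) + A)/(2*(22 + (-5/2 + 3))) = 2 - ((A + 1) + A)/(2*(22 + ½)) = 2 - ((1 + A) + A)/(2*45/2) = 2 - (1 + 2*A)*2/(2*45) = 2 - (2/45 + 4*A/45)/2 = 2 + (-1/45 - 2*A/45) = 89/45 - 2*A/45)
-K(t*1) = -(89/45 - (-2)/45) = -(89/45 - 2/45*(-1)) = -(89/45 + 2/45) = -1*91/45 = -91/45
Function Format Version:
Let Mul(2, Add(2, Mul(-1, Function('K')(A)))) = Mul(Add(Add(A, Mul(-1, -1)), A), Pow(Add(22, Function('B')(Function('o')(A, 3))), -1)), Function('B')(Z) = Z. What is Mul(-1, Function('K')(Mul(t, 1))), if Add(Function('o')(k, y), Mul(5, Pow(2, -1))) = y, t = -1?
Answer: Rational(-91, 45) ≈ -2.0222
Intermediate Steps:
Function('o')(k, y) = Add(Rational(-5, 2), y)
Function('K')(A) = Add(Rational(89, 45), Mul(Rational(-2, 45), A)) (Function('K')(A) = Add(2, Mul(Rational(-1, 2), Mul(Add(Add(A, Mul(-1, -1)), A), Pow(Add(22, Add(Rational(-5, 2), 3)), -1)))) = Add(2, Mul(Rational(-1, 2), Mul(Add(Add(A, 1), A), Pow(Add(22, Rational(1, 2)), -1)))) = Add(2, Mul(Rational(-1, 2), Mul(Add(Add(1, A), A), Pow(Rational(45, 2), -1)))) = Add(2, Mul(Rational(-1, 2), Mul(Add(1, Mul(2, A)), Rational(2, 45)))) = Add(2, Mul(Rational(-1, 2), Add(Rational(2, 45), Mul(Rational(4, 45), A)))) = Add(2, Add(Rational(-1, 45), Mul(Rational(-2, 45), A))) = Add(Rational(89, 45), Mul(Rational(-2, 45), A)))
Mul(-1, Function('K')(Mul(t, 1))) = Mul(-1, Add(Rational(89, 45), Mul(Rational(-2, 45), Mul(-1, 1)))) = Mul(-1, Add(Rational(89, 45), Mul(Rational(-2, 45), -1))) = Mul(-1, Add(Rational(89, 45), Rational(2, 45))) = Mul(-1, Rational(91, 45)) = Rational(-91, 45)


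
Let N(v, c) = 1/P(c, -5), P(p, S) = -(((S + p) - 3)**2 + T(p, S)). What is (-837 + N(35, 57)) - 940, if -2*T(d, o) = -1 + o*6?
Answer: -8588243/4833 ≈ -1777.0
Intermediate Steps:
T(d, o) = 1/2 - 3*o (T(d, o) = -(-1 + o*6)/2 = -(-1 + 6*o)/2 = 1/2 - 3*o)
P(p, S) = -1/2 - (-3 + S + p)**2 + 3*S (P(p, S) = -(((S + p) - 3)**2 + (1/2 - 3*S)) = -((-3 + S + p)**2 + (1/2 - 3*S)) = -(1/2 + (-3 + S + p)**2 - 3*S) = -1/2 - (-3 + S + p)**2 + 3*S)
N(v, c) = 1/(-31/2 - (-8 + c)**2) (N(v, c) = 1/(-1/2 - (-3 - 5 + c)**2 + 3*(-5)) = 1/(-1/2 - (-8 + c)**2 - 15) = 1/(-31/2 - (-8 + c)**2))
(-837 + N(35, 57)) - 940 = (-837 - 2/(31 + 2*(-8 + 57)**2)) - 940 = (-837 - 2/(31 + 2*49**2)) - 940 = (-837 - 2/(31 + 2*2401)) - 940 = (-837 - 2/(31 + 4802)) - 940 = (-837 - 2/4833) - 940 = -4045223/4833 - 940 = -8588243/4833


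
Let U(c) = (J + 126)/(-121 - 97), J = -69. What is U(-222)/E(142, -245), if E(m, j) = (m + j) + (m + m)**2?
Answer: -19/5853518 ≈ -3.2459e-6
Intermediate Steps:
E(m, j) = j + m + 4*m**2 (E(m, j) = (j + m) + (2*m)**2 = (j + m) + 4*m**2 = j + m + 4*m**2)
U(c) = -57/218 (U(c) = (-69 + 126)/(-121 - 97) = 57/(-218) = 57*(-1/218) = -57/218)
U(-222)/E(142, -245) = -57/(218*(-245 + 142 + 4*142**2)) = -57/(218*(-245 + 142 + 4*20164)) = -57/(218*(-245 + 142 + 80656)) = -57/218/80553 = -57/218*1/80553 = -19/5853518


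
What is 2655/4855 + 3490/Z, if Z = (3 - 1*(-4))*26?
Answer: 1742716/88361 ≈ 19.723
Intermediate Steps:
Z = 182 (Z = (3 + 4)*26 = 7*26 = 182)
2655/4855 + 3490/Z = 2655/4855 + 3490/182 = 2655*(1/4855) + 3490*(1/182) = 531/971 + 1745/91 = 1742716/88361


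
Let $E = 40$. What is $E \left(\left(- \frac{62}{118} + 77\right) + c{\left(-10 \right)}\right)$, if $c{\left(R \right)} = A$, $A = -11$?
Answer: $\frac{154520}{59} \approx 2619.0$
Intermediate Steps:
$c{\left(R \right)} = -11$
$E \left(\left(- \frac{62}{118} + 77\right) + c{\left(-10 \right)}\right) = 40 \left(\left(- \frac{62}{118} + 77\right) - 11\right) = 40 \left(\left(\left(-62\right) \frac{1}{118} + 77\right) - 11\right) = 40 \left(\left(- \frac{31}{59} + 77\right) - 11\right) = 40 \left(\frac{4512}{59} - 11\right) = 40 \cdot \frac{3863}{59} = \frac{154520}{59}$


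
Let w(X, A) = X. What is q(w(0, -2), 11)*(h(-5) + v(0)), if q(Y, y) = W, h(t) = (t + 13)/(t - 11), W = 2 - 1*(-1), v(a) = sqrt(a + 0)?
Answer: -3/2 ≈ -1.5000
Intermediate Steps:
v(a) = sqrt(a)
W = 3 (W = 2 + 1 = 3)
h(t) = (13 + t)/(-11 + t)
q(Y, y) = 3
q(w(0, -2), 11)*(h(-5) + v(0)) = 3*((13 - 5)/(-11 - 5) + sqrt(0)) = 3*(8/(-16) + 0) = 3*(-1/16*8 + 0) = 3*(-1/2 + 0) = 3*(-1/2) = -3/2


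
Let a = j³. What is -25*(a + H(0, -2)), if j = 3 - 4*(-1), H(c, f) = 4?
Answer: -8675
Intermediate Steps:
j = 7 (j = 3 + 4 = 7)
a = 343 (a = 7³ = 343)
-25*(a + H(0, -2)) = -25*(343 + 4) = -25*347 = -8675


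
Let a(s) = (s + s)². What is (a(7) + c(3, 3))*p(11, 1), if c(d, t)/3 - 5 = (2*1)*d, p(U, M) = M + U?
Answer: 2748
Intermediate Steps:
a(s) = 4*s² (a(s) = (2*s)² = 4*s²)
c(d, t) = 15 + 6*d (c(d, t) = 15 + 3*((2*1)*d) = 15 + 3*(2*d) = 15 + 6*d)
(a(7) + c(3, 3))*p(11, 1) = (4*7² + (15 + 6*3))*(1 + 11) = (4*49 + (15 + 18))*12 = (196 + 33)*12 = 229*12 = 2748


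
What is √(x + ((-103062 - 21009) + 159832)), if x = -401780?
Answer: I*√366019 ≈ 605.0*I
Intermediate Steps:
√(x + ((-103062 - 21009) + 159832)) = √(-401780 + ((-103062 - 21009) + 159832)) = √(-401780 + (-124071 + 159832)) = √(-401780 + 35761) = √(-366019) = I*√366019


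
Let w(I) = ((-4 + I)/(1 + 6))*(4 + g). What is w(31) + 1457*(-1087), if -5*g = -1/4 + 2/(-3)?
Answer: -221724001/140 ≈ -1.5837e+6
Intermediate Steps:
g = 11/60 (g = -(-1/4 + 2/(-3))/5 = -(-1*¼ + 2*(-⅓))/5 = -(-¼ - ⅔)/5 = -⅕*(-11/12) = 11/60 ≈ 0.18333)
w(I) = -251/105 + 251*I/420 (w(I) = ((-4 + I)/(1 + 6))*(4 + 11/60) = ((-4 + I)/7)*(251/60) = ((-4 + I)*(⅐))*(251/60) = (-4/7 + I/7)*(251/60) = -251/105 + 251*I/420)
w(31) + 1457*(-1087) = (-251/105 + (251/420)*31) + 1457*(-1087) = (-251/105 + 7781/420) - 1583759 = 2259/140 - 1583759 = -221724001/140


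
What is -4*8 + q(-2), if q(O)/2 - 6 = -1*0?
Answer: -20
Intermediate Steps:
q(O) = 12 (q(O) = 12 + 2*(-1*0) = 12 + 2*0 = 12 + 0 = 12)
-4*8 + q(-2) = -4*8 + 12 = -32 + 12 = -20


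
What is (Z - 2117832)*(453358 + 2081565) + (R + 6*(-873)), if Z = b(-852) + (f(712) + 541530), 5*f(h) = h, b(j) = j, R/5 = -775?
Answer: -19988014926099/5 ≈ -3.9976e+12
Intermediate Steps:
R = -3875 (R = 5*(-775) = -3875)
f(h) = h/5
Z = 2704102/5 (Z = -852 + ((⅕)*712 + 541530) = -852 + (712/5 + 541530) = -852 + 2708362/5 = 2704102/5 ≈ 5.4082e+5)
(Z - 2117832)*(453358 + 2081565) + (R + 6*(-873)) = (2704102/5 - 2117832)*(453358 + 2081565) + (-3875 + 6*(-873)) = -7885058/5*2534923 + (-3875 - 5238) = -19988014880534/5 - 9113 = -19988014926099/5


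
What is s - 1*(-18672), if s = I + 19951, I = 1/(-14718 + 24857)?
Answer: 391598598/10139 ≈ 38623.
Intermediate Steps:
I = 1/10139 ≈ 9.8629e-5
s = 202283190/10139 (s = 1/10139 + 19951 = 202283190/10139 ≈ 19951.)
s - 1*(-18672) = 202283190/10139 - 1*(-18672) = 202283190/10139 + 18672 = 391598598/10139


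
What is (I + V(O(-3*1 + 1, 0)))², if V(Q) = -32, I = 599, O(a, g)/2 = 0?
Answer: 321489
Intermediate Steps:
O(a, g) = 0 (O(a, g) = 2*0 = 0)
(I + V(O(-3*1 + 1, 0)))² = (599 - 32)² = 567² = 321489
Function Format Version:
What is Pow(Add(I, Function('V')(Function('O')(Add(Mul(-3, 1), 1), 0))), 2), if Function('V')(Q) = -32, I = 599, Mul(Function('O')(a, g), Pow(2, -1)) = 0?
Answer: 321489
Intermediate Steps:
Function('O')(a, g) = 0 (Function('O')(a, g) = Mul(2, 0) = 0)
Pow(Add(I, Function('V')(Function('O')(Add(Mul(-3, 1), 1), 0))), 2) = Pow(Add(599, -32), 2) = Pow(567, 2) = 321489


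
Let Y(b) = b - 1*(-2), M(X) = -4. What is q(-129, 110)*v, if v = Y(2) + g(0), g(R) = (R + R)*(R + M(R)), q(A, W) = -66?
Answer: -264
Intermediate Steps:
Y(b) = 2 + b (Y(b) = b + 2 = 2 + b)
g(R) = 2*R*(-4 + R) (g(R) = (R + R)*(R - 4) = (2*R)*(-4 + R) = 2*R*(-4 + R))
v = 4 (v = (2 + 2) + 2*0*(-4 + 0) = 4 + 2*0*(-4) = 4 + 0 = 4)
q(-129, 110)*v = -66*4 = -264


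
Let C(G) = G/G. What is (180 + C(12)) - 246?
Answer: -65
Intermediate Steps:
C(G) = 1
(180 + C(12)) - 246 = (180 + 1) - 246 = 181 - 246 = -65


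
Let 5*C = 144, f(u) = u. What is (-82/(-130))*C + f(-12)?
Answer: 2004/325 ≈ 6.1662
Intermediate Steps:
C = 144/5 (C = (⅕)*144 = 144/5 ≈ 28.800)
(-82/(-130))*C + f(-12) = -82/(-130)*(144/5) - 12 = -82*(-1/130)*(144/5) - 12 = (41/65)*(144/5) - 12 = 5904/325 - 12 = 2004/325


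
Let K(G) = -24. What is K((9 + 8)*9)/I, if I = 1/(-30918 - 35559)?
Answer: 1595448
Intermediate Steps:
I = -1/66477 (I = 1/(-66477) = -1/66477 ≈ -1.5043e-5)
K((9 + 8)*9)/I = -24/(-1/66477) = -24*(-66477) = 1595448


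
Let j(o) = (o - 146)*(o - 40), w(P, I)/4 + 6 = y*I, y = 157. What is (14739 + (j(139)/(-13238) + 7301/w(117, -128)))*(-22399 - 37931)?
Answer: -236625669971006865/266110276 ≈ -8.8920e+8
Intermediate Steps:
w(P, I) = -24 + 628*I (w(P, I) = -24 + 4*(157*I) = -24 + 628*I)
j(o) = (-146 + o)*(-40 + o)
(14739 + (j(139)/(-13238) + 7301/w(117, -128)))*(-22399 - 37931) = (14739 + ((5840 + 139² - 186*139)/(-13238) + 7301/(-24 + 628*(-128))))*(-22399 - 37931) = (14739 + ((5840 + 19321 - 25854)*(-1/13238) + 7301/(-24 - 80384)))*(-60330) = (14739 + (-693*(-1/13238) + 7301/(-80408)))*(-60330) = (14739 + (693/13238 + 7301*(-1/80408)))*(-60330) = (14739 + (693/13238 - 7301/80408))*(-60330) = (14739 - 20463947/532220552)*(-60330) = (7844378251981/532220552)*(-60330) = -236625669971006865/266110276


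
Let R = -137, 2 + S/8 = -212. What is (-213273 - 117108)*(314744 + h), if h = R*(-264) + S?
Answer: -115369045200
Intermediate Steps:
S = -1712 (S = -16 + 8*(-212) = -16 - 1696 = -1712)
h = 34456 (h = -137*(-264) - 1712 = 36168 - 1712 = 34456)
(-213273 - 117108)*(314744 + h) = (-213273 - 117108)*(314744 + 34456) = -330381*349200 = -115369045200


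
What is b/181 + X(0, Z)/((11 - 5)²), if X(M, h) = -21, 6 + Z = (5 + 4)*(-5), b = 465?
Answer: 4313/2172 ≈ 1.9857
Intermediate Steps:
Z = -51 (Z = -6 + (5 + 4)*(-5) = -6 + 9*(-5) = -6 - 45 = -51)
b/181 + X(0, Z)/((11 - 5)²) = 465/181 - 21/(11 - 5)² = 465*(1/181) - 21/(6²) = 465/181 - 21/36 = 465/181 - 21*1/36 = 465/181 - 7/12 = 4313/2172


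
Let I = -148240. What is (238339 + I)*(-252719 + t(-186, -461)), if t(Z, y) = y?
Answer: -22811264820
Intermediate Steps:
(238339 + I)*(-252719 + t(-186, -461)) = (238339 - 148240)*(-252719 - 461) = 90099*(-253180) = -22811264820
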